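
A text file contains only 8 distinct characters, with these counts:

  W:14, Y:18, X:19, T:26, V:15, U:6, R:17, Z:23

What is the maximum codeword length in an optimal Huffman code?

4

Merge the two lowest-weight nodes at each step:
merge U(6) and W(14): 20
merge V(15) and R(17): 32
merge Y(18) and X(19): 37
merge 20 and Z(23): 43
merge T(26) and 32: 58
merge 37 and 43: 80
merge 58 and 80: 138
The rarest symbols sit at the bottom; the longest codeword is 4 bits.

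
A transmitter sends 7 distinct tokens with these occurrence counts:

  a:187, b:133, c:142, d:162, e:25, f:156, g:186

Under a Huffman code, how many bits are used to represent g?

2

Build the tree from the bottom:
merge e(25) and b(133): 158
merge c(142) and f(156): 298
merge 158 and d(162): 320
merge g(186) and a(187): 373
merge 298 and 320: 618
merge 373 and 618: 991
The subtree containing g is merged 2 times, so code length = 2.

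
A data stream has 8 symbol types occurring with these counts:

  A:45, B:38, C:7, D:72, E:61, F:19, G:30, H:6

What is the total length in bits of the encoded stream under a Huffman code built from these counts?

Build the Huffman tree bottom-up:
H(6) + C(7) → 13
13 + F(19) → 32
G(30) + 32 → 62
B(38) + A(45) → 83
E(61) + 62 → 123
D(72) + 83 → 155
123 + 155 → 278
Each symbol's bit-cost is frequency × depth; summing gives 746 bits (equivalently 13 + 32 + 62 + 83 + 123 + 155 + 278).

746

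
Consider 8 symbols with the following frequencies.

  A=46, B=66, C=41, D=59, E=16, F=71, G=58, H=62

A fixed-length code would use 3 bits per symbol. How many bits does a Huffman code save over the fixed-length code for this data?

Fixed-length: 3 bits × 419 symbols = 1257 bits.
Huffman merges:
combine E(16), C(41) → 57
combine A(46), 57 → 103
combine G(58), D(59) → 117
combine H(62), B(66) → 128
combine F(71), 103 → 174
combine 117, 128 → 245
combine 174, 245 → 419
Huffman total = 57 + 103 + 117 + 128 + 174 + 245 + 419 = 1243 bits.
Saving = 1257 − 1243 = 14 bits.

14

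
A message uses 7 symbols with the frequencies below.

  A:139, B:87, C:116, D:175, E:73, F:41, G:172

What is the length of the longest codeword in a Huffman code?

4

Merge the two lowest-weight nodes at each step:
F(41) + E(73) → 114
B(87) + 114 → 201
C(116) + A(139) → 255
G(172) + D(175) → 347
201 + 255 → 456
347 + 456 → 803
The first pair merged (F, E) ends up deepest, at depth 4.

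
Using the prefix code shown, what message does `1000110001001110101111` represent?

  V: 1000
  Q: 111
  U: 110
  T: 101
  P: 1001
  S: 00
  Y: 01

VUSPUTQ

Read left to right; each codeword is recognised as soon as it completes (prefix code):
  1000→V | 110→U | 00→S | 1001→P | 110→U | 101→T | 111→Q
Decoded message: VUSPUTQ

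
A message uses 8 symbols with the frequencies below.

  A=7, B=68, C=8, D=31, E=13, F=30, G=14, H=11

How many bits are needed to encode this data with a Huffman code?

478

Greedily combine the two least-frequent nodes:
A(7) + C(8) → 15
H(11) + E(13) → 24
G(14) + 15 → 29
24 + 29 → 53
F(30) + D(31) → 61
53 + 61 → 114
B(68) + 114 → 182
The encoded length is the sum of every internal node's weight: 15 + 24 + 29 + 53 + 61 + 114 + 182 = 478 bits.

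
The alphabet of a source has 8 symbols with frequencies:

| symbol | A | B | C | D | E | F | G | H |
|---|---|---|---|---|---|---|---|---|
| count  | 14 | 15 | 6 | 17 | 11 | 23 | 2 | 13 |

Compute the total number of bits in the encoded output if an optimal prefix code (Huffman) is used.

Greedily combine the two least-frequent nodes:
merge G(2) and C(6): 8
merge 8 and E(11): 19
merge H(13) and A(14): 27
merge B(15) and D(17): 32
merge 19 and F(23): 42
merge 27 and 32: 59
merge 42 and 59: 101
Each symbol's bit-cost is frequency × depth; summing gives 288 bits (equivalently 8 + 19 + 27 + 32 + 42 + 59 + 101).

288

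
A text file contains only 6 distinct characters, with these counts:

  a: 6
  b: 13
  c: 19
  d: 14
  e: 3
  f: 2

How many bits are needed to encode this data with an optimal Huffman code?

130

Greedily combine the two least-frequent nodes:
combine f(2), e(3) → 5
combine 5, a(6) → 11
combine 11, b(13) → 24
combine d(14), c(19) → 33
combine 24, 33 → 57
The encoded length is the sum of every internal node's weight: 5 + 11 + 24 + 33 + 57 = 130 bits.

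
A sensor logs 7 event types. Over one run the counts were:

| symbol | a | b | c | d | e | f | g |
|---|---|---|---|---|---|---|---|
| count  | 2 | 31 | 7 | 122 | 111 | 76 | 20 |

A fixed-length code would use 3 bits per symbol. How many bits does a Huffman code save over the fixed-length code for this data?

Fixed-length: 3 bits × 369 symbols = 1107 bits.
Huffman merges:
merge a(2) and c(7): 9
merge 9 and g(20): 29
merge 29 and b(31): 60
merge 60 and f(76): 136
merge e(111) and d(122): 233
merge 136 and 233: 369
Huffman total = 9 + 29 + 60 + 136 + 233 + 369 = 836 bits.
Saving = 1107 − 836 = 271 bits.

271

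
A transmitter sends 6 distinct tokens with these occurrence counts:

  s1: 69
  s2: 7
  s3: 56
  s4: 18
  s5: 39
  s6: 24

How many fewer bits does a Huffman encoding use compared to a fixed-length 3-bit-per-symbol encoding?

Fixed-length: 3 bits × 213 symbols = 639 bits.
Huffman merges:
merge s2(7) and s4(18): 25
merge s6(24) and 25: 49
merge s5(39) and 49: 88
merge s3(56) and s1(69): 125
merge 88 and 125: 213
Huffman total = 25 + 49 + 88 + 125 + 213 = 500 bits.
Saving = 639 − 500 = 139 bits.

139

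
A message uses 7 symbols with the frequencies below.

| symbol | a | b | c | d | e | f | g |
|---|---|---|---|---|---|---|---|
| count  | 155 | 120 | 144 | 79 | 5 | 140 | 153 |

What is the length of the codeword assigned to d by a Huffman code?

4

Build the tree from the bottom:
merge e(5) and d(79): 84
merge 84 and b(120): 204
merge f(140) and c(144): 284
merge g(153) and a(155): 308
merge 204 and 284: 488
merge 308 and 488: 796
d sits 4 levels below the root, so its codeword is 4 bits.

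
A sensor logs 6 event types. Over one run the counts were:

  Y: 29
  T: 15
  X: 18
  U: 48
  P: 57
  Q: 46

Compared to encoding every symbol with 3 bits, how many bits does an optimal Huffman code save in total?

118

Fixed-length: 3 bits × 213 symbols = 639 bits.
Huffman merges:
combine T(15), X(18) → 33
combine Y(29), 33 → 62
combine Q(46), U(48) → 94
combine P(57), 62 → 119
combine 94, 119 → 213
Huffman total = 33 + 62 + 94 + 119 + 213 = 521 bits.
Saving = 639 − 521 = 118 bits.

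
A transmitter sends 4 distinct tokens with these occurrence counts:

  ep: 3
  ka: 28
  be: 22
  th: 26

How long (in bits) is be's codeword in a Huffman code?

Huffman merges, smallest pair first:
ep(3) + be(22) → 25
25 + th(26) → 51
ka(28) + 51 → 79
The subtree containing be is merged 3 times, so code length = 3.

3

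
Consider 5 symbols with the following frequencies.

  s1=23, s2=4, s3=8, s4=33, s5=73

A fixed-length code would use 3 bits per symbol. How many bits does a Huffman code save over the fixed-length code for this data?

167

Fixed-length: 3 bits × 141 symbols = 423 bits.
Huffman merges:
combine s2(4), s3(8) → 12
combine 12, s1(23) → 35
combine s4(33), 35 → 68
combine 68, s5(73) → 141
Huffman total = 12 + 35 + 68 + 141 = 256 bits.
Saving = 423 − 256 = 167 bits.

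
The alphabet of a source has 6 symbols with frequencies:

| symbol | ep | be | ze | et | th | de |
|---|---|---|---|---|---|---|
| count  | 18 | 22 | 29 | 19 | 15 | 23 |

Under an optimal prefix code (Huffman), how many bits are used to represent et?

3

Repeatedly merge the two smallest:
th(15) + ep(18) → 33
et(19) + be(22) → 41
de(23) + ze(29) → 52
33 + 41 → 74
52 + 74 → 126
et sits 3 levels below the root, so its codeword is 3 bits.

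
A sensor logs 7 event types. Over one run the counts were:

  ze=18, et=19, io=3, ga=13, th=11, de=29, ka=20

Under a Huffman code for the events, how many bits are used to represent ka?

2

Huffman merges, smallest pair first:
io(3) + th(11) → 14
ga(13) + 14 → 27
ze(18) + et(19) → 37
ka(20) + 27 → 47
de(29) + 37 → 66
47 + 66 → 113
The subtree containing ka is merged 2 times, so code length = 2.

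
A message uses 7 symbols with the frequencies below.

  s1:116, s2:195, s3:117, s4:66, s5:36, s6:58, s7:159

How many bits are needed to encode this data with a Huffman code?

Greedily combine the two least-frequent nodes:
s5(36) + s6(58) → 94
s4(66) + 94 → 160
s1(116) + s3(117) → 233
s7(159) + 160 → 319
s2(195) + 233 → 428
319 + 428 → 747
The encoded length is the sum of every internal node's weight: 94 + 160 + 233 + 319 + 428 + 747 = 1981 bits.

1981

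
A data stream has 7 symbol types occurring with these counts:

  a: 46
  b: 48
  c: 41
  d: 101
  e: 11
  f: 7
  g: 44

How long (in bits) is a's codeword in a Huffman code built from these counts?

Build the tree from the bottom:
combine f(7), e(11) → 18
combine 18, c(41) → 59
combine g(44), a(46) → 90
combine b(48), 59 → 107
combine 90, d(101) → 191
combine 107, 191 → 298
a sits 3 levels below the root, so its codeword is 3 bits.

3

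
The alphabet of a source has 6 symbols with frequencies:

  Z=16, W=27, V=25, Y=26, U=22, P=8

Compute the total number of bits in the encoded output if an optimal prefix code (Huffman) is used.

318

Merge the two smallest weights repeatedly:
combine P(8), Z(16) → 24
combine U(22), 24 → 46
combine V(25), Y(26) → 51
combine W(27), 46 → 73
combine 51, 73 → 124
Each symbol's bit-cost is frequency × depth; summing gives 318 bits (equivalently 24 + 46 + 51 + 73 + 124).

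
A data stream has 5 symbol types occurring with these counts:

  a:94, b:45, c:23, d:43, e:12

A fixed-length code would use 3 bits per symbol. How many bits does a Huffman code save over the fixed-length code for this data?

Fixed-length: 3 bits × 217 symbols = 651 bits.
Huffman merges:
e(12) + c(23) → 35
35 + d(43) → 78
b(45) + 78 → 123
a(94) + 123 → 217
Huffman total = 35 + 78 + 123 + 217 = 453 bits.
Saving = 651 − 453 = 198 bits.

198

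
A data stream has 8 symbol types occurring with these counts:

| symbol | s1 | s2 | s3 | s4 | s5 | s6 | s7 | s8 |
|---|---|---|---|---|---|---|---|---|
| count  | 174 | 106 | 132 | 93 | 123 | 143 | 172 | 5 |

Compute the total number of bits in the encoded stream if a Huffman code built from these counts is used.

Merge the two smallest weights repeatedly:
s8(5) + s4(93) → 98
98 + s2(106) → 204
s5(123) + s3(132) → 255
s6(143) + s7(172) → 315
s1(174) + 204 → 378
255 + 315 → 570
378 + 570 → 948
Each symbol's bit-cost is frequency × depth; summing gives 2768 bits (equivalently 98 + 204 + 255 + 315 + 378 + 570 + 948).

2768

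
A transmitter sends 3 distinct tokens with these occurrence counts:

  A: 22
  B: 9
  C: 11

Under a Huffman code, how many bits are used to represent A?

1

Huffman merges, smallest pair first:
merge B(9) and C(11): 20
merge 20 and A(22): 42
A sits one level below the root: a 1-bit codeword.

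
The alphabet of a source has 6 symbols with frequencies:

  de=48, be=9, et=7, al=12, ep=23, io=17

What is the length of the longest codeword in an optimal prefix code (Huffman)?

Merge the two lowest-weight nodes at each step:
combine et(7), be(9) → 16
combine al(12), 16 → 28
combine io(17), ep(23) → 40
combine 28, 40 → 68
combine de(48), 68 → 116
The rarest symbols sit at the bottom; the longest codeword is 4 bits.

4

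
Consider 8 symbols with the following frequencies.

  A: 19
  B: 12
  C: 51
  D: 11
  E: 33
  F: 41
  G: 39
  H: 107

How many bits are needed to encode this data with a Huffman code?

Greedily combine the two least-frequent nodes:
combine D(11), B(12) → 23
combine A(19), 23 → 42
combine E(33), G(39) → 72
combine F(41), 42 → 83
combine C(51), 72 → 123
combine 83, H(107) → 190
combine 123, 190 → 313
Each symbol's bit-cost is frequency × depth; summing gives 846 bits (equivalently 23 + 42 + 72 + 83 + 123 + 190 + 313).

846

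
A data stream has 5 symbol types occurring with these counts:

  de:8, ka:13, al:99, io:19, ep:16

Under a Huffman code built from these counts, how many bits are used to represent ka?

3

Build the tree from the bottom:
merge de(8) and ka(13): 21
merge ep(16) and io(19): 35
merge 21 and 35: 56
merge 56 and al(99): 155
ka's leaf is at depth 3, giving a 3-bit codeword.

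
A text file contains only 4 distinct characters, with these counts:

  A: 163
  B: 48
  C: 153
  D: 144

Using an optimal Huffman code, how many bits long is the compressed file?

1016

Greedily combine the two least-frequent nodes:
combine B(48), D(144) → 192
combine C(153), A(163) → 316
combine 192, 316 → 508
Each symbol's bit-cost is frequency × depth; summing gives 1016 bits (equivalently 192 + 316 + 508).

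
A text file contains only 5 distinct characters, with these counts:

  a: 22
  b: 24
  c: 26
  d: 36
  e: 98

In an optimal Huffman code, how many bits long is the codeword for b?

Huffman merges, smallest pair first:
merge a(22) and b(24): 46
merge c(26) and d(36): 62
merge 46 and 62: 108
merge e(98) and 108: 206
b sits 3 levels below the root, so its codeword is 3 bits.

3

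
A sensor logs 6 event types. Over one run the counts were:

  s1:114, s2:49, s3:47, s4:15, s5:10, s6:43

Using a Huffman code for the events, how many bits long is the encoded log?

Build the Huffman tree bottom-up:
combine s5(10), s4(15) → 25
combine 25, s6(43) → 68
combine s3(47), s2(49) → 96
combine 68, 96 → 164
combine s1(114), 164 → 278
Total encoded bits = sum of merged weights = 25 + 68 + 96 + 164 + 278 = 631.

631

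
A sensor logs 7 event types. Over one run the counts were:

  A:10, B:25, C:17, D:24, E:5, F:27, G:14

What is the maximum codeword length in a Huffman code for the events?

Merge the two lowest-weight nodes at each step:
E(5) + A(10) → 15
G(14) + 15 → 29
C(17) + D(24) → 41
B(25) + F(27) → 52
29 + 41 → 70
52 + 70 → 122
The first pair merged (E, A) ends up deepest, at depth 4.

4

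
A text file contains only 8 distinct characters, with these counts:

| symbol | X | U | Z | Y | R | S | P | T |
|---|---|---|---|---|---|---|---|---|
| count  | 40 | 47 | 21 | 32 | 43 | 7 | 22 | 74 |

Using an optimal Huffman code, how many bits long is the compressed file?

812

Build the Huffman tree bottom-up:
S(7) + Z(21) → 28
P(22) + 28 → 50
Y(32) + X(40) → 72
R(43) + U(47) → 90
50 + 72 → 122
T(74) + 90 → 164
122 + 164 → 286
Total encoded bits = sum of merged weights = 28 + 50 + 72 + 90 + 122 + 164 + 286 = 812.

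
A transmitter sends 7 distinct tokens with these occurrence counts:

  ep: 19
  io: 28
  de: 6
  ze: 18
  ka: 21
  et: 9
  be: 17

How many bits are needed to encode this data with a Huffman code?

Build the Huffman tree bottom-up:
combine de(6), et(9) → 15
combine 15, be(17) → 32
combine ze(18), ep(19) → 37
combine ka(21), io(28) → 49
combine 32, 37 → 69
combine 49, 69 → 118
Total encoded bits = sum of merged weights = 15 + 32 + 37 + 49 + 69 + 118 = 320.

320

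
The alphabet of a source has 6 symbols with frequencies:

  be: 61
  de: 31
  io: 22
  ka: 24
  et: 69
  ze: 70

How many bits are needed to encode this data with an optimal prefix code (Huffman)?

Greedily combine the two least-frequent nodes:
io(22) + ka(24) → 46
de(31) + 46 → 77
be(61) + et(69) → 130
ze(70) + 77 → 147
130 + 147 → 277
Total encoded bits = sum of merged weights = 46 + 77 + 130 + 147 + 277 = 677.

677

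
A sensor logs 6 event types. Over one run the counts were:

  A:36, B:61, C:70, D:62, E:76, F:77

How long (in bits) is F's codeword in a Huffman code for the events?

2

Build the tree from the bottom:
A(36) + B(61) → 97
D(62) + C(70) → 132
E(76) + F(77) → 153
97 + 132 → 229
153 + 229 → 382
The subtree containing F is merged 2 times, so code length = 2.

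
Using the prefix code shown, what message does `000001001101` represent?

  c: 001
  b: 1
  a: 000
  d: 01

Read left to right; each codeword is recognised as soon as it completes (prefix code):
  000→a | 001→c | 001→c | 1→b | 01→d
Decoded message: accbd

accbd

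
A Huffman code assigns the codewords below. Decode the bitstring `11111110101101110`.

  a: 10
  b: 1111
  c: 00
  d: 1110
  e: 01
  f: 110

bdafd

Read left to right; each codeword is recognised as soon as it completes (prefix code):
  1111→b | 1110→d | 10→a | 110→f | 1110→d
Decoded message: bdafd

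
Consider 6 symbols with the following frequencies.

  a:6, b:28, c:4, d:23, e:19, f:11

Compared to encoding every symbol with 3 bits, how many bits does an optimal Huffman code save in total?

Fixed-length: 3 bits × 91 symbols = 273 bits.
Huffman merges:
merge c(4) and a(6): 10
merge 10 and f(11): 21
merge e(19) and 21: 40
merge d(23) and b(28): 51
merge 40 and 51: 91
Huffman total = 10 + 21 + 40 + 51 + 91 = 213 bits.
Saving = 273 − 213 = 60 bits.

60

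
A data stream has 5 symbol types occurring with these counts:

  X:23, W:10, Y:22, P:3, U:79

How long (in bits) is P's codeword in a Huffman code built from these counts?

Build the tree from the bottom:
merge P(3) and W(10): 13
merge 13 and Y(22): 35
merge X(23) and 35: 58
merge 58 and U(79): 137
P sits 4 levels below the root, so its codeword is 4 bits.

4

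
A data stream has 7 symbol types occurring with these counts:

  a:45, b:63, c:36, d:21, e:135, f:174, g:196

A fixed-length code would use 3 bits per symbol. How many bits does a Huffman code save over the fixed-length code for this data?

Fixed-length: 3 bits × 670 symbols = 2010 bits.
Huffman merges:
combine d(21), c(36) → 57
combine a(45), 57 → 102
combine b(63), 102 → 165
combine e(135), 165 → 300
combine f(174), g(196) → 370
combine 300, 370 → 670
Huffman total = 57 + 102 + 165 + 300 + 370 + 670 = 1664 bits.
Saving = 2010 − 1664 = 346 bits.

346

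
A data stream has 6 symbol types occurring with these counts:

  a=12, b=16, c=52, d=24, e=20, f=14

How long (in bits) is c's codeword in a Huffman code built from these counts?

Build the tree from the bottom:
merge a(12) and f(14): 26
merge b(16) and e(20): 36
merge d(24) and 26: 50
merge 36 and 50: 86
merge c(52) and 86: 138
c sits one level below the root: a 1-bit codeword.

1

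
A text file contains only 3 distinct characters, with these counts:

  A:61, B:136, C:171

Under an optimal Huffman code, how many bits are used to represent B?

Build the tree from the bottom:
combine A(61), B(136) → 197
combine C(171), 197 → 368
B's leaf is at depth 2, giving a 2-bit codeword.

2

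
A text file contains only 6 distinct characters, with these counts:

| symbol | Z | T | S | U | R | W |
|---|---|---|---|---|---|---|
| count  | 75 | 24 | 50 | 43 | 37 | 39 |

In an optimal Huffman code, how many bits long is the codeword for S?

Repeatedly merge the two smallest:
merge T(24) and R(37): 61
merge W(39) and U(43): 82
merge S(50) and 61: 111
merge Z(75) and 82: 157
merge 111 and 157: 268
The subtree containing S is merged 2 times, so code length = 2.

2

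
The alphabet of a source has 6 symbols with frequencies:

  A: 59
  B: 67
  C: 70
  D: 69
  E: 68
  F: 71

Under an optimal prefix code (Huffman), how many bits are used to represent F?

Build the tree from the bottom:
A(59) + B(67) → 126
E(68) + D(69) → 137
C(70) + F(71) → 141
126 + 137 → 263
141 + 263 → 404
F's leaf is at depth 2, giving a 2-bit codeword.

2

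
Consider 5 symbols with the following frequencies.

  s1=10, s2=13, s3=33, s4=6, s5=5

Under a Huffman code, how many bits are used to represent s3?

Build the tree from the bottom:
combine s5(5), s4(6) → 11
combine s1(10), 11 → 21
combine s2(13), 21 → 34
combine s3(33), 34 → 67
s3 is a child of the root — depth 1, so its codeword is a single bit.

1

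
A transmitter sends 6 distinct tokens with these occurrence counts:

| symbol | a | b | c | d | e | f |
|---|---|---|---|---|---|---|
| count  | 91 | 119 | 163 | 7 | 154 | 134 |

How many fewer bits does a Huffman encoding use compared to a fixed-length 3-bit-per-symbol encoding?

Fixed-length: 3 bits × 668 symbols = 2004 bits.
Huffman merges:
merge d(7) and a(91): 98
merge 98 and b(119): 217
merge f(134) and e(154): 288
merge c(163) and 217: 380
merge 288 and 380: 668
Huffman total = 98 + 217 + 288 + 380 + 668 = 1651 bits.
Saving = 2004 − 1651 = 353 bits.

353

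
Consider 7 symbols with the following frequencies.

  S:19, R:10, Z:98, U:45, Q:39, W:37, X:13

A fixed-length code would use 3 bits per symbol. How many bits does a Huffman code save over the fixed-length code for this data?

Fixed-length: 3 bits × 261 symbols = 783 bits.
Huffman merges:
combine R(10), X(13) → 23
combine S(19), 23 → 42
combine W(37), Q(39) → 76
combine 42, U(45) → 87
combine 76, 87 → 163
combine Z(98), 163 → 261
Huffman total = 23 + 42 + 76 + 87 + 163 + 261 = 652 bits.
Saving = 783 − 652 = 131 bits.

131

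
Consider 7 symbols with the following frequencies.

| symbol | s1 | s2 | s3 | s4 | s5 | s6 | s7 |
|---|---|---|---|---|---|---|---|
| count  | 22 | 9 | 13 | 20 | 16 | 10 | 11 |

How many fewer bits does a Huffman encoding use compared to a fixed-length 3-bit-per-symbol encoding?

23

Fixed-length: 3 bits × 101 symbols = 303 bits.
Huffman merges:
combine s2(9), s6(10) → 19
combine s7(11), s3(13) → 24
combine s5(16), 19 → 35
combine s4(20), s1(22) → 42
combine 24, 35 → 59
combine 42, 59 → 101
Huffman total = 19 + 24 + 35 + 42 + 59 + 101 = 280 bits.
Saving = 303 − 280 = 23 bits.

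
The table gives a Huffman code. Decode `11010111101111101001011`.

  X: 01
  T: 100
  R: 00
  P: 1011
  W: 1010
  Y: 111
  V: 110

Read left to right; each codeword is recognised as soon as it completes (prefix code):
  110→V | 1011→P | 110→V | 111→Y | 110→V | 100→T | 1011→P
Decoded message: VPVYVTP

VPVYVTP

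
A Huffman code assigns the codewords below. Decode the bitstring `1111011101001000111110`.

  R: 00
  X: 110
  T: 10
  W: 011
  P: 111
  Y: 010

Read left to right; each codeword is recognised as soon as it completes (prefix code):
  111→P | 10→T | 111→P | 010→Y | 010→Y | 00→R | 111→P | 110→X
Decoded message: PTPYYRPX

PTPYYRPX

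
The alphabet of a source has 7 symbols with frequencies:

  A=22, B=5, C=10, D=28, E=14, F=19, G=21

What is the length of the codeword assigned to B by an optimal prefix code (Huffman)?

Build the tree from the bottom:
B(5) + C(10) → 15
E(14) + 15 → 29
F(19) + G(21) → 40
A(22) + D(28) → 50
29 + 40 → 69
50 + 69 → 119
The subtree containing B is merged 4 times, so code length = 4.

4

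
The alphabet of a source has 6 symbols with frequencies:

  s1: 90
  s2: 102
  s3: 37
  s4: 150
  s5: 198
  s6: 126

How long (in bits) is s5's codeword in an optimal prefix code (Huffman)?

Repeatedly merge the two smallest:
s3(37) + s1(90) → 127
s2(102) + s6(126) → 228
127 + s4(150) → 277
s5(198) + 228 → 426
277 + 426 → 703
s5 sits 2 levels below the root, so its codeword is 2 bits.

2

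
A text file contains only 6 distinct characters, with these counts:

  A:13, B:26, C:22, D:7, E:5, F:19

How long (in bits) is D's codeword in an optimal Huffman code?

Huffman merges, smallest pair first:
merge E(5) and D(7): 12
merge 12 and A(13): 25
merge F(19) and C(22): 41
merge 25 and B(26): 51
merge 41 and 51: 92
D sits 4 levels below the root, so its codeword is 4 bits.

4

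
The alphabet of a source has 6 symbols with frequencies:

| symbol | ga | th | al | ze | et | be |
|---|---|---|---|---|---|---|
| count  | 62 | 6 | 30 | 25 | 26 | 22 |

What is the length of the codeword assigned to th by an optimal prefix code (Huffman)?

4

Repeatedly merge the two smallest:
combine th(6), be(22) → 28
combine ze(25), et(26) → 51
combine 28, al(30) → 58
combine 51, 58 → 109
combine ga(62), 109 → 171
The subtree containing th is merged 4 times, so code length = 4.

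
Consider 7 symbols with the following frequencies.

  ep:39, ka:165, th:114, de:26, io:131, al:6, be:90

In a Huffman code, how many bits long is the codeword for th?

Build the tree from the bottom:
merge al(6) and de(26): 32
merge 32 and ep(39): 71
merge 71 and be(90): 161
merge th(114) and io(131): 245
merge 161 and ka(165): 326
merge 245 and 326: 571
The subtree containing th is merged 2 times, so code length = 2.

2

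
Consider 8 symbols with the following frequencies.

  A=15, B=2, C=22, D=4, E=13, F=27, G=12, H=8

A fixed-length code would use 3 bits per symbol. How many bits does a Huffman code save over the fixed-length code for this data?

29

Fixed-length: 3 bits × 103 symbols = 309 bits.
Huffman merges:
combine B(2), D(4) → 6
combine 6, H(8) → 14
combine G(12), E(13) → 25
combine 14, A(15) → 29
combine C(22), 25 → 47
combine F(27), 29 → 56
combine 47, 56 → 103
Huffman total = 6 + 14 + 25 + 29 + 47 + 56 + 103 = 280 bits.
Saving = 309 − 280 = 29 bits.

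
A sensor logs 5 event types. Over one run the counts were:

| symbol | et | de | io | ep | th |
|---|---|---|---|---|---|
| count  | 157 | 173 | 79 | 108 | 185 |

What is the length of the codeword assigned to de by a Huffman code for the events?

Build the tree from the bottom:
combine io(79), ep(108) → 187
combine et(157), de(173) → 330
combine th(185), 187 → 372
combine 330, 372 → 702
de's leaf is at depth 2, giving a 2-bit codeword.

2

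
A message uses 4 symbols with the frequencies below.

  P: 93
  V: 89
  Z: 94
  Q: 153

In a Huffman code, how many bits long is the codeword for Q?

2

Repeatedly merge the two smallest:
V(89) + P(93) → 182
Z(94) + Q(153) → 247
182 + 247 → 429
Q sits 2 levels below the root, so its codeword is 2 bits.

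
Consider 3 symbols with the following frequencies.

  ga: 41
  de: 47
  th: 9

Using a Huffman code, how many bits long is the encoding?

Merge the two smallest weights repeatedly:
merge th(9) and ga(41): 50
merge de(47) and 50: 97
Each symbol's bit-cost is frequency × depth; summing gives 147 bits (equivalently 50 + 97).

147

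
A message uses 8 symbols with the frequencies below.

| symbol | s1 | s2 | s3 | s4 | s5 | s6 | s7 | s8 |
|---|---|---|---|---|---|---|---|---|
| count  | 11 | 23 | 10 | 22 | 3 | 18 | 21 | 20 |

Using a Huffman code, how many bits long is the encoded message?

374

Build the Huffman tree bottom-up:
merge s5(3) and s3(10): 13
merge s1(11) and 13: 24
merge s6(18) and s8(20): 38
merge s7(21) and s4(22): 43
merge s2(23) and 24: 47
merge 38 and 43: 81
merge 47 and 81: 128
Each symbol's bit-cost is frequency × depth; summing gives 374 bits (equivalently 13 + 24 + 38 + 43 + 47 + 81 + 128).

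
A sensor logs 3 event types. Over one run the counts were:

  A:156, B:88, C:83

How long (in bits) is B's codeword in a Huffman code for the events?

2

Huffman merges, smallest pair first:
C(83) + B(88) → 171
A(156) + 171 → 327
B's leaf is at depth 2, giving a 2-bit codeword.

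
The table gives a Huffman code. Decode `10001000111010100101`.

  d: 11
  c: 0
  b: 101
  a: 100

Read left to right; each codeword is recognised as soon as it completes (prefix code):
  100→a | 0→c | 100→a | 0→c | 11→d | 101→b | 0→c | 100→a | 101→b
Decoded message: acacdbcab

acacdbcab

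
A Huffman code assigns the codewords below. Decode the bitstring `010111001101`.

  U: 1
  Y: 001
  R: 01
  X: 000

Read left to right; each codeword is recognised as soon as it completes (prefix code):
  01→R | 01→R | 1→U | 1→U | 001→Y | 1→U | 01→R
Decoded message: RRUUYUR

RRUUYUR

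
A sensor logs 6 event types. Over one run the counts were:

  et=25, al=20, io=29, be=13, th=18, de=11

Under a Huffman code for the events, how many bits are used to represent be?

Build the tree from the bottom:
de(11) + be(13) → 24
th(18) + al(20) → 38
24 + et(25) → 49
io(29) + 38 → 67
49 + 67 → 116
be sits 3 levels below the root, so its codeword is 3 bits.

3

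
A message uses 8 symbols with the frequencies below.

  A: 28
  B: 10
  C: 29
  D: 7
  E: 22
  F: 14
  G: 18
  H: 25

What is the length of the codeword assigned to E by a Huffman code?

3

Repeatedly merge the two smallest:
D(7) + B(10) → 17
F(14) + 17 → 31
G(18) + E(22) → 40
H(25) + A(28) → 53
C(29) + 31 → 60
40 + 53 → 93
60 + 93 → 153
The subtree containing E is merged 3 times, so code length = 3.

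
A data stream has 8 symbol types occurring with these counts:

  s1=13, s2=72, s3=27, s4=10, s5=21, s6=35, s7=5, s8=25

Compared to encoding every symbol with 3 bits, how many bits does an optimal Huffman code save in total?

Fixed-length: 3 bits × 208 symbols = 624 bits.
Huffman merges:
merge s7(5) and s4(10): 15
merge s1(13) and 15: 28
merge s5(21) and s8(25): 46
merge s3(27) and 28: 55
merge s6(35) and 46: 81
merge 55 and s2(72): 127
merge 81 and 127: 208
Huffman total = 15 + 28 + 46 + 55 + 81 + 127 + 208 = 560 bits.
Saving = 624 − 560 = 64 bits.

64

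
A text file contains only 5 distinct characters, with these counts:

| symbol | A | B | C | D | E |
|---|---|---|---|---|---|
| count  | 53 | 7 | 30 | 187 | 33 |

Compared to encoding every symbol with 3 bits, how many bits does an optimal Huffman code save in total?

390

Fixed-length: 3 bits × 310 symbols = 930 bits.
Huffman merges:
merge B(7) and C(30): 37
merge E(33) and 37: 70
merge A(53) and 70: 123
merge 123 and D(187): 310
Huffman total = 37 + 70 + 123 + 310 = 540 bits.
Saving = 930 − 540 = 390 bits.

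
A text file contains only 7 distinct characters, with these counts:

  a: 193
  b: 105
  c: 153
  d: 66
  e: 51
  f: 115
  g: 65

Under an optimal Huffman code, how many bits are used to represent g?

Huffman merges, smallest pair first:
merge e(51) and g(65): 116
merge d(66) and b(105): 171
merge f(115) and 116: 231
merge c(153) and 171: 324
merge a(193) and 231: 424
merge 324 and 424: 748
g sits 4 levels below the root, so its codeword is 4 bits.

4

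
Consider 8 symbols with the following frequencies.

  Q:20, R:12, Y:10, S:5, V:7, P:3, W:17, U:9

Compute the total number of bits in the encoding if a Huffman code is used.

235

Greedily combine the two least-frequent nodes:
combine P(3), S(5) → 8
combine V(7), 8 → 15
combine U(9), Y(10) → 19
combine R(12), 15 → 27
combine W(17), 19 → 36
combine Q(20), 27 → 47
combine 36, 47 → 83
Each symbol's bit-cost is frequency × depth; summing gives 235 bits (equivalently 8 + 15 + 19 + 27 + 36 + 47 + 83).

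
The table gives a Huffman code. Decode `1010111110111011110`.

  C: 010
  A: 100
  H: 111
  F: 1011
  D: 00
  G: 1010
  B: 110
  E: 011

GHBHEB

Read left to right; each codeword is recognised as soon as it completes (prefix code):
  1010→G | 111→H | 110→B | 111→H | 011→E | 110→B
Decoded message: GHBHEB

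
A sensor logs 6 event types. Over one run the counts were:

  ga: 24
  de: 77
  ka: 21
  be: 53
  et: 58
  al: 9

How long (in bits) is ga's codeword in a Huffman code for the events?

Huffman merges, smallest pair first:
al(9) + ka(21) → 30
ga(24) + 30 → 54
be(53) + 54 → 107
et(58) + de(77) → 135
107 + 135 → 242
ga sits 3 levels below the root, so its codeword is 3 bits.

3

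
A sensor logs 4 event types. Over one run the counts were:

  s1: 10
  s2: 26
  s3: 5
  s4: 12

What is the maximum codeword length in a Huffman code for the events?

3

Merge the two lowest-weight nodes at each step:
s3(5) + s1(10) → 15
s4(12) + 15 → 27
s2(26) + 27 → 53
The rarest symbols sit at the bottom; the longest codeword is 3 bits.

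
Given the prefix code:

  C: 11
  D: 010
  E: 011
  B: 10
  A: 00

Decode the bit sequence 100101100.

Read left to right; each codeword is recognised as soon as it completes (prefix code):
  10→B | 010→D | 11→C | 00→A
Decoded message: BDCA

BDCA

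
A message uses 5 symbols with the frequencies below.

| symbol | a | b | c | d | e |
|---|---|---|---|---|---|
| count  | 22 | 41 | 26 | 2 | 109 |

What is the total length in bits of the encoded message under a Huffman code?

365

Build the Huffman tree bottom-up:
merge d(2) and a(22): 24
merge 24 and c(26): 50
merge b(41) and 50: 91
merge 91 and e(109): 200
The encoded length is the sum of every internal node's weight: 24 + 50 + 91 + 200 = 365 bits.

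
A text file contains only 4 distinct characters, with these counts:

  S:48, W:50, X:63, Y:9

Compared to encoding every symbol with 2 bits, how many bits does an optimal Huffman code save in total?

Fixed-length: 2 bits × 170 symbols = 340 bits.
Huffman merges:
combine Y(9), S(48) → 57
combine W(50), 57 → 107
combine X(63), 107 → 170
Huffman total = 57 + 107 + 170 = 334 bits.
Saving = 340 − 334 = 6 bits.

6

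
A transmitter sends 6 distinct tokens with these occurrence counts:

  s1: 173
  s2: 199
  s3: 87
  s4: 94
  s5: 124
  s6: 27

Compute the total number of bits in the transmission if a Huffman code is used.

Build the Huffman tree bottom-up:
combine s6(27), s3(87) → 114
combine s4(94), 114 → 208
combine s5(124), s1(173) → 297
combine s2(199), 208 → 407
combine 297, 407 → 704
The encoded length is the sum of every internal node's weight: 114 + 208 + 297 + 407 + 704 = 1730 bits.

1730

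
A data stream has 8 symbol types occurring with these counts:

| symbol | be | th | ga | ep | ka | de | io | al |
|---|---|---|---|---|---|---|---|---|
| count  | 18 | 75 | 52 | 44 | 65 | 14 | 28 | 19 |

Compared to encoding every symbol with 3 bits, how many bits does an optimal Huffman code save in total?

Fixed-length: 3 bits × 315 symbols = 945 bits.
Huffman merges:
de(14) + be(18) → 32
al(19) + io(28) → 47
32 + ep(44) → 76
47 + ga(52) → 99
ka(65) + th(75) → 140
76 + 99 → 175
140 + 175 → 315
Huffman total = 32 + 47 + 76 + 99 + 140 + 175 + 315 = 884 bits.
Saving = 945 − 884 = 61 bits.

61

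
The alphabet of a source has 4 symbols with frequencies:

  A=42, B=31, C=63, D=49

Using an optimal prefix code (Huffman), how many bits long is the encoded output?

370

Merge the two smallest weights repeatedly:
combine B(31), A(42) → 73
combine D(49), C(63) → 112
combine 73, 112 → 185
The encoded length is the sum of every internal node's weight: 73 + 112 + 185 = 370 bits.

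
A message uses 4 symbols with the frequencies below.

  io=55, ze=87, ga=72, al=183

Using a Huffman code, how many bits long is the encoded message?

738

Build the Huffman tree bottom-up:
combine io(55), ga(72) → 127
combine ze(87), 127 → 214
combine al(183), 214 → 397
Each symbol's bit-cost is frequency × depth; summing gives 738 bits (equivalently 127 + 214 + 397).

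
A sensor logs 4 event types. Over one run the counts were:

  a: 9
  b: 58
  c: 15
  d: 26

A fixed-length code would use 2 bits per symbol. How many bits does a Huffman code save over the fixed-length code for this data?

34

Fixed-length: 2 bits × 108 symbols = 216 bits.
Huffman merges:
a(9) + c(15) → 24
24 + d(26) → 50
50 + b(58) → 108
Huffman total = 24 + 50 + 108 = 182 bits.
Saving = 216 − 182 = 34 bits.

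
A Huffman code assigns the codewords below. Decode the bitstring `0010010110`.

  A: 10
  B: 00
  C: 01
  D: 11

Read left to right; each codeword is recognised as soon as it completes (prefix code):
  00→B | 10→A | 01→C | 01→C | 10→A
Decoded message: BACCA

BACCA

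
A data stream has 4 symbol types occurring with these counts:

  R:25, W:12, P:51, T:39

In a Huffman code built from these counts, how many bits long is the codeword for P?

Repeatedly merge the two smallest:
merge W(12) and R(25): 37
merge 37 and T(39): 76
merge P(51) and 76: 127
P sits one level below the root: a 1-bit codeword.

1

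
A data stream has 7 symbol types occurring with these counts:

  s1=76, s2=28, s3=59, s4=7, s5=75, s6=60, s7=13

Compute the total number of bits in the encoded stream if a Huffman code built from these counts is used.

Greedily combine the two least-frequent nodes:
s4(7) + s7(13) → 20
20 + s2(28) → 48
48 + s3(59) → 107
s6(60) + s5(75) → 135
s1(76) + 107 → 183
135 + 183 → 318
Total encoded bits = sum of merged weights = 20 + 48 + 107 + 135 + 183 + 318 = 811.

811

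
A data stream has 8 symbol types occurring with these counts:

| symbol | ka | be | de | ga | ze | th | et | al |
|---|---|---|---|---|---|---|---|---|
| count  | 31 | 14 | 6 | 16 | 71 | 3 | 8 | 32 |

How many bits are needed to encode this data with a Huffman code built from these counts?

Build the Huffman tree bottom-up:
combine th(3), de(6) → 9
combine et(8), 9 → 17
combine be(14), ga(16) → 30
combine 17, 30 → 47
combine ka(31), al(32) → 63
combine 47, 63 → 110
combine ze(71), 110 → 181
Total encoded bits = sum of merged weights = 9 + 17 + 30 + 47 + 63 + 110 + 181 = 457.

457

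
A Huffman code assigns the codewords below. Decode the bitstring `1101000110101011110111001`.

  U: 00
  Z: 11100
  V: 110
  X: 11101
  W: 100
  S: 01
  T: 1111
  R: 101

VWSRSSXVS

Read left to right; each codeword is recognised as soon as it completes (prefix code):
  110→V | 100→W | 01→S | 101→R | 01→S | 01→S | 11101→X | 110→V | 01→S
Decoded message: VWSRSSXVS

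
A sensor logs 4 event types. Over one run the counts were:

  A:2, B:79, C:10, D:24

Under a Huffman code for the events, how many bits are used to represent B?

Build the tree from the bottom:
merge A(2) and C(10): 12
merge 12 and D(24): 36
merge 36 and B(79): 115
B sits one level below the root: a 1-bit codeword.

1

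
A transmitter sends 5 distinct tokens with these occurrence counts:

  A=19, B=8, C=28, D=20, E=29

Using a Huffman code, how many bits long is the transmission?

Merge the two smallest weights repeatedly:
combine B(8), A(19) → 27
combine D(20), 27 → 47
combine C(28), E(29) → 57
combine 47, 57 → 104
Total encoded bits = sum of merged weights = 27 + 47 + 57 + 104 = 235.

235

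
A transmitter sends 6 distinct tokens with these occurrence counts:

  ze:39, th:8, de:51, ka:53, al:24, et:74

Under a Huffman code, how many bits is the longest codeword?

4

Merge the two lowest-weight nodes at each step:
th(8) + al(24) → 32
32 + ze(39) → 71
de(51) + ka(53) → 104
71 + et(74) → 145
104 + 145 → 249
The first pair merged (th, al) ends up deepest, at depth 4.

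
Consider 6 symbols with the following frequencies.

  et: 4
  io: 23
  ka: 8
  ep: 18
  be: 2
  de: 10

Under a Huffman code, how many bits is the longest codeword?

Merge the two lowest-weight nodes at each step:
combine be(2), et(4) → 6
combine 6, ka(8) → 14
combine de(10), 14 → 24
combine ep(18), io(23) → 41
combine 24, 41 → 65
The first pair merged (be, et) ends up deepest, at depth 4.

4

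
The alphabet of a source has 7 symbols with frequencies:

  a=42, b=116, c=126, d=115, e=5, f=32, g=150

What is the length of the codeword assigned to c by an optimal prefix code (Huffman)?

Repeatedly merge the two smallest:
merge e(5) and f(32): 37
merge 37 and a(42): 79
merge 79 and d(115): 194
merge b(116) and c(126): 242
merge g(150) and 194: 344
merge 242 and 344: 586
c sits 2 levels below the root, so its codeword is 2 bits.

2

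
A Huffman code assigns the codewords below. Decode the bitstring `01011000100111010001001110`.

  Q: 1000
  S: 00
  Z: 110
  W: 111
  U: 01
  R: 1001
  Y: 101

UUQRZQRZ

Read left to right; each codeword is recognised as soon as it completes (prefix code):
  01→U | 01→U | 1000→Q | 1001→R | 110→Z | 1000→Q | 1001→R | 110→Z
Decoded message: UUQRZQRZ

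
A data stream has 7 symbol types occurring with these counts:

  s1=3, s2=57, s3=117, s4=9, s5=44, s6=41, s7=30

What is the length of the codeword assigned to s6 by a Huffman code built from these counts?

Huffman merges, smallest pair first:
combine s1(3), s4(9) → 12
combine 12, s7(30) → 42
combine s6(41), 42 → 83
combine s5(44), s2(57) → 101
combine 83, 101 → 184
combine s3(117), 184 → 301
The subtree containing s6 is merged 3 times, so code length = 3.

3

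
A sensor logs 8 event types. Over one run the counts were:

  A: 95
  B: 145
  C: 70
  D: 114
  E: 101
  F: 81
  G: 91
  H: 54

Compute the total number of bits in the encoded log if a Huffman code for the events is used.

Build the Huffman tree bottom-up:
H(54) + C(70) → 124
F(81) + G(91) → 172
A(95) + E(101) → 196
D(114) + 124 → 238
B(145) + 172 → 317
196 + 238 → 434
317 + 434 → 751
The encoded length is the sum of every internal node's weight: 124 + 172 + 196 + 238 + 317 + 434 + 751 = 2232 bits.

2232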